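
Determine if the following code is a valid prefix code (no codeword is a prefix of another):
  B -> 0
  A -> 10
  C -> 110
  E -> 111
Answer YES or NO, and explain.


Checking each pair (does one codeword prefix another?):
  B='0' vs A='10': no prefix
  B='0' vs C='110': no prefix
  B='0' vs E='111': no prefix
  A='10' vs B='0': no prefix
  A='10' vs C='110': no prefix
  A='10' vs E='111': no prefix
  C='110' vs B='0': no prefix
  C='110' vs A='10': no prefix
  C='110' vs E='111': no prefix
  E='111' vs B='0': no prefix
  E='111' vs A='10': no prefix
  E='111' vs C='110': no prefix
No violation found over all pairs.

YES -- this is a valid prefix code. No codeword is a prefix of any other codeword.


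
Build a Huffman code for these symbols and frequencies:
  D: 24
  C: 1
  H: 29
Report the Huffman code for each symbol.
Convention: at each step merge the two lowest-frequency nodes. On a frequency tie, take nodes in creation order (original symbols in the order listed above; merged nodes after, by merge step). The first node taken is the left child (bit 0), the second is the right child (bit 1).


Huffman tree construction:
Step 1: Merge C(1) + D(24) = 25
Step 2: Merge (C+D)(25) + H(29) = 54
Read each symbol's code off the tree from the root (left child = 0, right child = 1).

Codes:
  D: 01 (length 2)
  C: 00 (length 2)
  H: 1 (length 1)
Average code length: 79/54 = 1.4630 bits/symbol


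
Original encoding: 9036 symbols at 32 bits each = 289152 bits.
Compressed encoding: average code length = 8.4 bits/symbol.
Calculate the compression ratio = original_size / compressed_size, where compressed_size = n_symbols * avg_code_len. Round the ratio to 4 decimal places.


original_size = n_symbols * orig_bits = 9036 * 32 = 289152 bits
compressed_size = n_symbols * avg_code_len = 9036 * 8.4 = 75902.4 bits
ratio = original_size / compressed_size = 289152 / 75902.4 = 3.8095

Compression ratio = 3.8095


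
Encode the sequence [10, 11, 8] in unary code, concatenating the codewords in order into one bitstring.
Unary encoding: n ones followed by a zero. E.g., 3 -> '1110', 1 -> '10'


Encode each number as n ones followed by a terminating 0:
  10 -> 11111111110 (11 bits)
  11 -> 111111111110 (12 bits)
  8 -> 111111110 (9 bits)
Total length = 11 + 12 + 9 = 32 bits.

Unary([10, 11, 8]) = 11111111110111111111110111111110 (32 bits)


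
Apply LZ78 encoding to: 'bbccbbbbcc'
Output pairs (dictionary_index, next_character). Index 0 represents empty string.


LZ78 encoding steps:
Dictionary: {0: ''}
Step 1: w='' (idx 0), next='b' -> output (0, 'b'), add 'b' as idx 1
Step 2: w='b' (idx 1), next='c' -> output (1, 'c'), add 'bc' as idx 2
Step 3: w='' (idx 0), next='c' -> output (0, 'c'), add 'c' as idx 3
Step 4: w='b' (idx 1), next='b' -> output (1, 'b'), add 'bb' as idx 4
Step 5: w='bb' (idx 4), next='c' -> output (4, 'c'), add 'bbc' as idx 5
Step 6: w='c' (idx 3), end of input -> output (3, '')


Encoded: [(0, 'b'), (1, 'c'), (0, 'c'), (1, 'b'), (4, 'c'), (3, '')]


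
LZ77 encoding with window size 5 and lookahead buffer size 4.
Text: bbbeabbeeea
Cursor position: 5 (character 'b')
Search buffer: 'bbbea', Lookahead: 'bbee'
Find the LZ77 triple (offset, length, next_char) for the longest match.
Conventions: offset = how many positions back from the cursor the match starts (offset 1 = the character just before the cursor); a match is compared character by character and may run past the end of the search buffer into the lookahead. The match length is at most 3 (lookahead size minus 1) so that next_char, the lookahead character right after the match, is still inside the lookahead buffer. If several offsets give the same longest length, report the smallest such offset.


Try each offset into the search buffer:
  offset=1 (pos 4, char 'a'): match length 0
  offset=2 (pos 3, char 'e'): match length 0
  offset=3 (pos 2, char 'b'): match length 1
  offset=4 (pos 1, char 'b'): match length 3
  offset=5 (pos 0, char 'b'): match length 2
Longest match has length 3 at offset 4.
next_char = character at position 5 + 3 = 8 -> 'e'

Best match: offset=4, length=3 (matching 'bbe' starting at position 1)
LZ77 triple: (4, 3, 'e')


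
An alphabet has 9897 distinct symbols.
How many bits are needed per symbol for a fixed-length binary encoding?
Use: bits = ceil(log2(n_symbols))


log2(9897) = 13.2728
Bracket: 2^13 = 8192 < 9897 <= 2^14 = 16384
So ceil(log2(9897)) = 14

bits = ceil(log2(9897)) = ceil(13.2728) = 14 bits


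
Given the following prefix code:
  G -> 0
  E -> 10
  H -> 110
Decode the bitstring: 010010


Decoding step by step:
Bits 0 -> G
Bits 10 -> E
Bits 0 -> G
Bits 10 -> E


Decoded message: GEGE


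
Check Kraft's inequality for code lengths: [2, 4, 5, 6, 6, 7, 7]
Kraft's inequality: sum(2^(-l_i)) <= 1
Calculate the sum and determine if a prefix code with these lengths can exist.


Sum = 2^(-2) + 2^(-4) + 2^(-5) + 2^(-6) + 2^(-6) + 2^(-7) + 2^(-7)
    = 0.25 + 0.0625 + 0.03125 + 0.015625 + 0.015625 + 0.0078125 + 0.0078125
    = 50/128 = 0.390625
Since 0.390625 <= 1, Kraft's inequality IS satisfied.
A prefix code with these lengths CAN exist.

Kraft sum = 0.390625. Satisfied.


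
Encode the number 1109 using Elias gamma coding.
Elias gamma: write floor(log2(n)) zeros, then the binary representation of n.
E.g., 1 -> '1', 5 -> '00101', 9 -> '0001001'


num_bits = floor(log2(1109)) + 1 = 11
leading_zeros = num_bits - 1 = 10
binary(1109) = 10001010101

Elias gamma(1109) = '0000000000' + '10001010101' = 000000000010001010101 (21 bits)


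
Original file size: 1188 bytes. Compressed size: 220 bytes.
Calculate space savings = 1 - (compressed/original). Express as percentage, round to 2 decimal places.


ratio = compressed/original = 220/1188 = 0.185185
savings = 1 - ratio = 1 - 0.185185 = 0.814815
as a percentage: 0.814815 * 100 = 81.48%

Space savings = 1 - 220/1188 = 81.48%


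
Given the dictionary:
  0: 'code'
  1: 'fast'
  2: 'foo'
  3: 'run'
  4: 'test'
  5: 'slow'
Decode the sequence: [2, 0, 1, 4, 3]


Look up each index in the dictionary:
  2 -> 'foo'
  0 -> 'code'
  1 -> 'fast'
  4 -> 'test'
  3 -> 'run'

Decoded: "foo code fast test run"


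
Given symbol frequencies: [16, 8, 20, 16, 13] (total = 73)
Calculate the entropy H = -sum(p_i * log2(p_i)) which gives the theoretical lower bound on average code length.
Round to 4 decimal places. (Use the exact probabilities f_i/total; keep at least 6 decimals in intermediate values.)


Per-symbol terms -p_i * log2(p_i) with p_i = f_i/73:
  p = 16/73 = 0.219178: log2(p) = -2.189825, -p*log2(p) = 0.479962
  p = 8/73 = 0.109589: log2(p) = -3.189825, -p*log2(p) = 0.349570
  p = 20/73 = 0.273973: log2(p) = -1.867896, -p*log2(p) = 0.511752
  p = 16/73 = 0.219178: log2(p) = -2.189825, -p*log2(p) = 0.479962
  p = 13/73 = 0.178082: log2(p) = -2.489385, -p*log2(p) = 0.443315
H = 0.479962 + 0.349570 + 0.511752 + 0.479962 + 0.443315 = 2.264561

H = 2.2646 bits/symbol


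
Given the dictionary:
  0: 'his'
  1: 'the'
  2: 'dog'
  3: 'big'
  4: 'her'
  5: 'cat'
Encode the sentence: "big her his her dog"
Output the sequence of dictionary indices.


Look up each word in the dictionary:
  'big' -> 3
  'her' -> 4
  'his' -> 0
  'her' -> 4
  'dog' -> 2

Encoded: [3, 4, 0, 4, 2]


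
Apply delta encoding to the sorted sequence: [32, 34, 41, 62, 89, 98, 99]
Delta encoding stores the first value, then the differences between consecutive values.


First value: 32
Deltas:
  34 - 32 = 2
  41 - 34 = 7
  62 - 41 = 21
  89 - 62 = 27
  98 - 89 = 9
  99 - 98 = 1


Delta encoded: [32, 2, 7, 21, 27, 9, 1]


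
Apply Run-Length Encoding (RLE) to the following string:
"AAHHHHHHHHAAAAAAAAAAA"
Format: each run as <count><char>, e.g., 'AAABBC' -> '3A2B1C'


Scanning runs left to right:
  i=0: run of 'A' x 2 -> '2A'
  i=2: run of 'H' x 8 -> '8H'
  i=10: run of 'A' x 11 -> '11A'

RLE = 2A8H11A


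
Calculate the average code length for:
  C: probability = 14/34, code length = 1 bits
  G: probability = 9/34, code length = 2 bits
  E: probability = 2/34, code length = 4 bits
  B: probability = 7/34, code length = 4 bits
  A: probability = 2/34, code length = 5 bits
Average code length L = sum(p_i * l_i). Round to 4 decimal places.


Weighted contributions p_i * l_i:
  C: (14/34) * 1 = 14/34
  G: (9/34) * 2 = 18/34
  E: (2/34) * 4 = 8/34
  B: (7/34) * 4 = 28/34
  A: (2/34) * 5 = 10/34
Sum = (14 + 18 + 8 + 28 + 10)/34 = 78/34

L = 78/34 = 2.2941 bits/symbol


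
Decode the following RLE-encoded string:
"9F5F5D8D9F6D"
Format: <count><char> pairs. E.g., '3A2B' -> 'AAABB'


Expanding each <count><char> pair:
  9F -> 'FFFFFFFFF'
  5F -> 'FFFFF'
  5D -> 'DDDDD'
  8D -> 'DDDDDDDD'
  9F -> 'FFFFFFFFF'
  6D -> 'DDDDDD'

Decoded = FFFFFFFFFFFFFFDDDDDDDDDDDDDFFFFFFFFFDDDDDD


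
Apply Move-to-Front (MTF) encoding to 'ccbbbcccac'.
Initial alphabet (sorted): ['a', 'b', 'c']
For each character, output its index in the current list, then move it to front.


MTF encoding:
'c': index 2 in ['a', 'b', 'c'] -> ['c', 'a', 'b']
'c': index 0 in ['c', 'a', 'b'] -> ['c', 'a', 'b']
'b': index 2 in ['c', 'a', 'b'] -> ['b', 'c', 'a']
'b': index 0 in ['b', 'c', 'a'] -> ['b', 'c', 'a']
'b': index 0 in ['b', 'c', 'a'] -> ['b', 'c', 'a']
'c': index 1 in ['b', 'c', 'a'] -> ['c', 'b', 'a']
'c': index 0 in ['c', 'b', 'a'] -> ['c', 'b', 'a']
'c': index 0 in ['c', 'b', 'a'] -> ['c', 'b', 'a']
'a': index 2 in ['c', 'b', 'a'] -> ['a', 'c', 'b']
'c': index 1 in ['a', 'c', 'b'] -> ['c', 'a', 'b']


Output: [2, 0, 2, 0, 0, 1, 0, 0, 2, 1]


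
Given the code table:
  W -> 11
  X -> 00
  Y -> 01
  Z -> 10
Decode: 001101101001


Decoding:
00 -> X
11 -> W
01 -> Y
10 -> Z
10 -> Z
01 -> Y


Result: XWYZZY


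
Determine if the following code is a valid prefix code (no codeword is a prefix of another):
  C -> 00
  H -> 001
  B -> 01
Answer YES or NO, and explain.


Checking each pair (does one codeword prefix another?):
  C='00' vs H='001': prefix -- VIOLATION

NO -- this is NOT a valid prefix code. C (00) is a prefix of H (001).


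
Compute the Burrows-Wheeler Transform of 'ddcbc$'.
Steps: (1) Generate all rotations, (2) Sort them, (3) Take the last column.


Rotations (sorted):
  0: $ddcbc -> last char: c
  1: bc$ddc -> last char: c
  2: c$ddcb -> last char: b
  3: cbc$dd -> last char: d
  4: dcbc$d -> last char: d
  5: ddcbc$ -> last char: $


BWT = ccbdd$


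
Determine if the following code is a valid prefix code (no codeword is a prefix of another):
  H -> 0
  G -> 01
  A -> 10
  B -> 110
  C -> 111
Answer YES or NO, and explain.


Checking each pair (does one codeword prefix another?):
  H='0' vs G='01': prefix -- VIOLATION

NO -- this is NOT a valid prefix code. H (0) is a prefix of G (01).


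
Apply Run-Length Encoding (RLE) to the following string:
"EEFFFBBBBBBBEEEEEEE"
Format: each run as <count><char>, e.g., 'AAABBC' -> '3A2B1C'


Scanning runs left to right:
  i=0: run of 'E' x 2 -> '2E'
  i=2: run of 'F' x 3 -> '3F'
  i=5: run of 'B' x 7 -> '7B'
  i=12: run of 'E' x 7 -> '7E'

RLE = 2E3F7B7E


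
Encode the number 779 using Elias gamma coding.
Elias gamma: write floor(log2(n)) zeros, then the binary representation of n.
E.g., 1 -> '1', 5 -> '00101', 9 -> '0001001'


num_bits = floor(log2(779)) + 1 = 10
leading_zeros = num_bits - 1 = 9
binary(779) = 1100001011

Elias gamma(779) = '000000000' + '1100001011' = 0000000001100001011 (19 bits)


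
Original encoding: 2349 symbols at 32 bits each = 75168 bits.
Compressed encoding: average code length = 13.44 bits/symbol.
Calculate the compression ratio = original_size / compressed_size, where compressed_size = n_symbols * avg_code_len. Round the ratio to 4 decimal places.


original_size = n_symbols * orig_bits = 2349 * 32 = 75168 bits
compressed_size = n_symbols * avg_code_len = 2349 * 13.44 = 31570.56 bits
ratio = original_size / compressed_size = 75168 / 31570.56 = 2.381

Compression ratio = 2.381


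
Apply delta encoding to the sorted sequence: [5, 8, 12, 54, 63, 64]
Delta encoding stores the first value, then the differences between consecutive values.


First value: 5
Deltas:
  8 - 5 = 3
  12 - 8 = 4
  54 - 12 = 42
  63 - 54 = 9
  64 - 63 = 1


Delta encoded: [5, 3, 4, 42, 9, 1]


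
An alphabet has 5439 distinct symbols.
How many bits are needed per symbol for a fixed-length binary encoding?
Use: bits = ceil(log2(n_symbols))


log2(5439) = 12.4091
Bracket: 2^12 = 4096 < 5439 <= 2^13 = 8192
So ceil(log2(5439)) = 13

bits = ceil(log2(5439)) = ceil(12.4091) = 13 bits


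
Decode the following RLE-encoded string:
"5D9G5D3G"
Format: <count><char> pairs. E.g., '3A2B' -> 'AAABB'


Expanding each <count><char> pair:
  5D -> 'DDDDD'
  9G -> 'GGGGGGGGG'
  5D -> 'DDDDD'
  3G -> 'GGG'

Decoded = DDDDDGGGGGGGGGDDDDDGGG


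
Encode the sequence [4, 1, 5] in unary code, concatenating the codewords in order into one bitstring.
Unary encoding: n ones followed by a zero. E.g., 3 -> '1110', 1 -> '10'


Encode each number as n ones followed by a terminating 0:
  4 -> 11110 (5 bits)
  1 -> 10 (2 bits)
  5 -> 111110 (6 bits)
Total length = 5 + 2 + 6 = 13 bits.

Unary([4, 1, 5]) = 1111010111110 (13 bits)


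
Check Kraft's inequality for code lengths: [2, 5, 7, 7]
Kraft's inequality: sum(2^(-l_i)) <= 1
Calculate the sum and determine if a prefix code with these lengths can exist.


Sum = 2^(-2) + 2^(-5) + 2^(-7) + 2^(-7)
    = 0.25 + 0.03125 + 0.0078125 + 0.0078125
    = 38/128 = 0.296875
Since 0.296875 <= 1, Kraft's inequality IS satisfied.
A prefix code with these lengths CAN exist.

Kraft sum = 0.296875. Satisfied.


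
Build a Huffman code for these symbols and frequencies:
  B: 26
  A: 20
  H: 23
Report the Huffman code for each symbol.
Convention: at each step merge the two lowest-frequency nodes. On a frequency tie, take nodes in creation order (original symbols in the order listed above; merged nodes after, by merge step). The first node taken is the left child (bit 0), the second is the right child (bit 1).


Huffman tree construction:
Step 1: Merge A(20) + H(23) = 43
Step 2: Merge B(26) + (A+H)(43) = 69
Read each symbol's code off the tree from the root (left child = 0, right child = 1).

Codes:
  B: 0 (length 1)
  A: 10 (length 2)
  H: 11 (length 2)
Average code length: 112/69 = 1.6232 bits/symbol


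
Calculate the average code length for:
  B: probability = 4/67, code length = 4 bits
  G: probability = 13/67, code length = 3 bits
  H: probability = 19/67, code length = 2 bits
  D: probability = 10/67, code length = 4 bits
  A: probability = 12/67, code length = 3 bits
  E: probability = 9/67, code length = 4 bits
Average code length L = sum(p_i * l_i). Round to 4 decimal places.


Weighted contributions p_i * l_i:
  B: (4/67) * 4 = 16/67
  G: (13/67) * 3 = 39/67
  H: (19/67) * 2 = 38/67
  D: (10/67) * 4 = 40/67
  A: (12/67) * 3 = 36/67
  E: (9/67) * 4 = 36/67
Sum = (16 + 39 + 38 + 40 + 36 + 36)/67 = 205/67

L = 205/67 = 3.0597 bits/symbol


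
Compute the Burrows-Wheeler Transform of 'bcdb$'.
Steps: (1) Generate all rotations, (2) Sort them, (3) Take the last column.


Rotations (sorted):
  0: $bcdb -> last char: b
  1: b$bcd -> last char: d
  2: bcdb$ -> last char: $
  3: cdb$b -> last char: b
  4: db$bc -> last char: c


BWT = bd$bc


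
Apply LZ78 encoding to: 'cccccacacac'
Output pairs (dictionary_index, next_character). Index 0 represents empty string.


LZ78 encoding steps:
Dictionary: {0: ''}
Step 1: w='' (idx 0), next='c' -> output (0, 'c'), add 'c' as idx 1
Step 2: w='c' (idx 1), next='c' -> output (1, 'c'), add 'cc' as idx 2
Step 3: w='cc' (idx 2), next='a' -> output (2, 'a'), add 'cca' as idx 3
Step 4: w='c' (idx 1), next='a' -> output (1, 'a'), add 'ca' as idx 4
Step 5: w='ca' (idx 4), next='c' -> output (4, 'c'), add 'cac' as idx 5


Encoded: [(0, 'c'), (1, 'c'), (2, 'a'), (1, 'a'), (4, 'c')]


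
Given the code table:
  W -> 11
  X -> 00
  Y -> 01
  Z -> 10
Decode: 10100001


Decoding:
10 -> Z
10 -> Z
00 -> X
01 -> Y


Result: ZZXY


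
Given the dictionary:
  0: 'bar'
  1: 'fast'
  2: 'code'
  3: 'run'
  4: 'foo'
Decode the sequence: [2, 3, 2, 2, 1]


Look up each index in the dictionary:
  2 -> 'code'
  3 -> 'run'
  2 -> 'code'
  2 -> 'code'
  1 -> 'fast'

Decoded: "code run code code fast"


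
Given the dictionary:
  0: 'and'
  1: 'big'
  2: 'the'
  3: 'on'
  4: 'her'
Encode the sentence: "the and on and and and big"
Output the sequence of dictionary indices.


Look up each word in the dictionary:
  'the' -> 2
  'and' -> 0
  'on' -> 3
  'and' -> 0
  'and' -> 0
  'and' -> 0
  'big' -> 1

Encoded: [2, 0, 3, 0, 0, 0, 1]


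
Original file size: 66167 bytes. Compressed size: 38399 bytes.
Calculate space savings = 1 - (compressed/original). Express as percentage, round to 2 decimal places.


ratio = compressed/original = 38399/66167 = 0.580335
savings = 1 - ratio = 1 - 0.580335 = 0.419665
as a percentage: 0.419665 * 100 = 41.97%

Space savings = 1 - 38399/66167 = 41.97%


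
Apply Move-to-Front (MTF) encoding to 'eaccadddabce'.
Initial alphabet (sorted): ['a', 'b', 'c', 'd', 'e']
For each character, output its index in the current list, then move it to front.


MTF encoding:
'e': index 4 in ['a', 'b', 'c', 'd', 'e'] -> ['e', 'a', 'b', 'c', 'd']
'a': index 1 in ['e', 'a', 'b', 'c', 'd'] -> ['a', 'e', 'b', 'c', 'd']
'c': index 3 in ['a', 'e', 'b', 'c', 'd'] -> ['c', 'a', 'e', 'b', 'd']
'c': index 0 in ['c', 'a', 'e', 'b', 'd'] -> ['c', 'a', 'e', 'b', 'd']
'a': index 1 in ['c', 'a', 'e', 'b', 'd'] -> ['a', 'c', 'e', 'b', 'd']
'd': index 4 in ['a', 'c', 'e', 'b', 'd'] -> ['d', 'a', 'c', 'e', 'b']
'd': index 0 in ['d', 'a', 'c', 'e', 'b'] -> ['d', 'a', 'c', 'e', 'b']
'd': index 0 in ['d', 'a', 'c', 'e', 'b'] -> ['d', 'a', 'c', 'e', 'b']
'a': index 1 in ['d', 'a', 'c', 'e', 'b'] -> ['a', 'd', 'c', 'e', 'b']
'b': index 4 in ['a', 'd', 'c', 'e', 'b'] -> ['b', 'a', 'd', 'c', 'e']
'c': index 3 in ['b', 'a', 'd', 'c', 'e'] -> ['c', 'b', 'a', 'd', 'e']
'e': index 4 in ['c', 'b', 'a', 'd', 'e'] -> ['e', 'c', 'b', 'a', 'd']


Output: [4, 1, 3, 0, 1, 4, 0, 0, 1, 4, 3, 4]


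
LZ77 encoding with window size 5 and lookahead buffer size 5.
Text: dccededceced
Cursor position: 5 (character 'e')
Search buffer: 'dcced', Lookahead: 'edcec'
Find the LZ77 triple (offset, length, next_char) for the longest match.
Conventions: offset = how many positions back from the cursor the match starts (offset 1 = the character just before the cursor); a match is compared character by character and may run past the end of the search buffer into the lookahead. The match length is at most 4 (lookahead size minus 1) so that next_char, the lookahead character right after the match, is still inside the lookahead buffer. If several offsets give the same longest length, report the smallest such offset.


Try each offset into the search buffer:
  offset=1 (pos 4, char 'd'): match length 0
  offset=2 (pos 3, char 'e'): match length 2
  offset=3 (pos 2, char 'c'): match length 0
  offset=4 (pos 1, char 'c'): match length 0
  offset=5 (pos 0, char 'd'): match length 0
Longest match has length 2 at offset 2.
next_char = character at position 5 + 2 = 7 -> 'c'

Best match: offset=2, length=2 (matching 'ed' starting at position 3)
LZ77 triple: (2, 2, 'c')


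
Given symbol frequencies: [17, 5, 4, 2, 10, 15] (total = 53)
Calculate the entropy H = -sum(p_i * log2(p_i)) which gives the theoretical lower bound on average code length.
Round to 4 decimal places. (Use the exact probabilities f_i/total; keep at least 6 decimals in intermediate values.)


Per-symbol terms -p_i * log2(p_i) with p_i = f_i/53:
  p = 17/53 = 0.320755: log2(p) = -1.640458, -p*log2(p) = 0.526185
  p = 5/53 = 0.094340: log2(p) = -3.405992, -p*log2(p) = 0.321320
  p = 4/53 = 0.075472: log2(p) = -3.727920, -p*log2(p) = 0.281352
  p = 2/53 = 0.037736: log2(p) = -4.727920, -p*log2(p) = 0.178412
  p = 10/53 = 0.188679: log2(p) = -2.405992, -p*log2(p) = 0.453961
  p = 15/53 = 0.283019: log2(p) = -1.821030, -p*log2(p) = 0.515386
H = 0.526185 + 0.321320 + 0.281352 + 0.178412 + 0.453961 + 0.515386 = 2.276616

H = 2.2766 bits/symbol


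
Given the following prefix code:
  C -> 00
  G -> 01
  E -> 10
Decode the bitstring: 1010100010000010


Decoding step by step:
Bits 10 -> E
Bits 10 -> E
Bits 10 -> E
Bits 00 -> C
Bits 10 -> E
Bits 00 -> C
Bits 00 -> C
Bits 10 -> E


Decoded message: EEECECCE


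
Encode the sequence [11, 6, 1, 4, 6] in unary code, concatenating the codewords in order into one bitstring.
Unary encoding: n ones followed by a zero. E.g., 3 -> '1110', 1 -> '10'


Encode each number as n ones followed by a terminating 0:
  11 -> 111111111110 (12 bits)
  6 -> 1111110 (7 bits)
  1 -> 10 (2 bits)
  4 -> 11110 (5 bits)
  6 -> 1111110 (7 bits)
Total length = 12 + 7 + 2 + 5 + 7 = 33 bits.

Unary([11, 6, 1, 4, 6]) = 111111111110111111010111101111110 (33 bits)


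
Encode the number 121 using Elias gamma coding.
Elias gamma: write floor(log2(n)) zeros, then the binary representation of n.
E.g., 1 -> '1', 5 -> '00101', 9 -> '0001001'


num_bits = floor(log2(121)) + 1 = 7
leading_zeros = num_bits - 1 = 6
binary(121) = 1111001

Elias gamma(121) = '000000' + '1111001' = 0000001111001 (13 bits)


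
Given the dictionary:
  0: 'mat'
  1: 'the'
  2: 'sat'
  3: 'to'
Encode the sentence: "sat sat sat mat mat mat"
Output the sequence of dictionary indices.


Look up each word in the dictionary:
  'sat' -> 2
  'sat' -> 2
  'sat' -> 2
  'mat' -> 0
  'mat' -> 0
  'mat' -> 0

Encoded: [2, 2, 2, 0, 0, 0]


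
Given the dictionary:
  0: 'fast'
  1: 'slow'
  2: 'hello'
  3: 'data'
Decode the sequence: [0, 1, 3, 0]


Look up each index in the dictionary:
  0 -> 'fast'
  1 -> 'slow'
  3 -> 'data'
  0 -> 'fast'

Decoded: "fast slow data fast"


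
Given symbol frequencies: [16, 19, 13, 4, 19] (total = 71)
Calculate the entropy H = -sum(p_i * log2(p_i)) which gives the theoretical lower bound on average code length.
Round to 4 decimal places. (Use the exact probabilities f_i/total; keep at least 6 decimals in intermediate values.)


Per-symbol terms -p_i * log2(p_i) with p_i = f_i/71:
  p = 16/71 = 0.225352: log2(p) = -2.149747, -p*log2(p) = 0.484450
  p = 19/71 = 0.267606: log2(p) = -1.901820, -p*log2(p) = 0.508938
  p = 13/71 = 0.183099: log2(p) = -2.449307, -p*log2(p) = 0.448465
  p = 4/71 = 0.056338: log2(p) = -4.149747, -p*log2(p) = 0.233789
  p = 19/71 = 0.267606: log2(p) = -1.901820, -p*log2(p) = 0.508938
H = 0.484450 + 0.508938 + 0.448465 + 0.233789 + 0.508938 = 2.184580

H = 2.1846 bits/symbol


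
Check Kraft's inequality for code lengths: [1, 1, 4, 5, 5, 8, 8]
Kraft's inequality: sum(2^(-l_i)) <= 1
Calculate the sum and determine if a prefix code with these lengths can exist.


Sum = 2^(-1) + 2^(-1) + 2^(-4) + 2^(-5) + 2^(-5) + 2^(-8) + 2^(-8)
    = 0.5 + 0.5 + 0.0625 + 0.03125 + 0.03125 + 0.00390625 + 0.00390625
    = 290/256 = 1.1328125
Since 1.1328125 > 1, Kraft's inequality is NOT satisfied.
A prefix code with these lengths CANNOT exist.

Kraft sum = 1.1328125. Not satisfied.


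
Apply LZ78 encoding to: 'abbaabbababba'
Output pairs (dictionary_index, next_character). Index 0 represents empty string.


LZ78 encoding steps:
Dictionary: {0: ''}
Step 1: w='' (idx 0), next='a' -> output (0, 'a'), add 'a' as idx 1
Step 2: w='' (idx 0), next='b' -> output (0, 'b'), add 'b' as idx 2
Step 3: w='b' (idx 2), next='a' -> output (2, 'a'), add 'ba' as idx 3
Step 4: w='a' (idx 1), next='b' -> output (1, 'b'), add 'ab' as idx 4
Step 5: w='ba' (idx 3), next='b' -> output (3, 'b'), add 'bab' as idx 5
Step 6: w='ab' (idx 4), next='b' -> output (4, 'b'), add 'abb' as idx 6
Step 7: w='a' (idx 1), end of input -> output (1, '')


Encoded: [(0, 'a'), (0, 'b'), (2, 'a'), (1, 'b'), (3, 'b'), (4, 'b'), (1, '')]


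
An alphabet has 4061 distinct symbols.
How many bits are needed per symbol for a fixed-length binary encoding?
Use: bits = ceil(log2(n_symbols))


log2(4061) = 11.9876
Bracket: 2^11 = 2048 < 4061 <= 2^12 = 4096
So ceil(log2(4061)) = 12

bits = ceil(log2(4061)) = ceil(11.9876) = 12 bits


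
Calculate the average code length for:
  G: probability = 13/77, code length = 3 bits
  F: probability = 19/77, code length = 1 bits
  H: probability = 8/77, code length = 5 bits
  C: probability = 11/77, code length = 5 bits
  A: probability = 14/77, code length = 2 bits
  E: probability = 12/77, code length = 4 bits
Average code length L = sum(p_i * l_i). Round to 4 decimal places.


Weighted contributions p_i * l_i:
  G: (13/77) * 3 = 39/77
  F: (19/77) * 1 = 19/77
  H: (8/77) * 5 = 40/77
  C: (11/77) * 5 = 55/77
  A: (14/77) * 2 = 28/77
  E: (12/77) * 4 = 48/77
Sum = (39 + 19 + 40 + 55 + 28 + 48)/77 = 229/77

L = 229/77 = 2.9740 bits/symbol


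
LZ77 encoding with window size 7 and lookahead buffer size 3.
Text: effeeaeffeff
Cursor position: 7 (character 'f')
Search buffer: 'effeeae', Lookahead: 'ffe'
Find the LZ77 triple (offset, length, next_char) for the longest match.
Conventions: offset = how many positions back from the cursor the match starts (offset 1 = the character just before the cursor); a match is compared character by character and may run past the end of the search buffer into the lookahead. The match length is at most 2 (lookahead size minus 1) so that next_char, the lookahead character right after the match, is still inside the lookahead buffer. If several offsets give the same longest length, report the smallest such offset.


Try each offset into the search buffer:
  offset=1 (pos 6, char 'e'): match length 0
  offset=2 (pos 5, char 'a'): match length 0
  offset=3 (pos 4, char 'e'): match length 0
  offset=4 (pos 3, char 'e'): match length 0
  offset=5 (pos 2, char 'f'): match length 1
  offset=6 (pos 1, char 'f'): match length 2
  offset=7 (pos 0, char 'e'): match length 0
Longest match has length 2 at offset 6.
next_char = character at position 7 + 2 = 9 -> 'e'

Best match: offset=6, length=2 (matching 'ff' starting at position 1)
LZ77 triple: (6, 2, 'e')


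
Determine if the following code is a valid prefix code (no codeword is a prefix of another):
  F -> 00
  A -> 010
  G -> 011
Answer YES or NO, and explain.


Checking each pair (does one codeword prefix another?):
  F='00' vs A='010': no prefix
  F='00' vs G='011': no prefix
  A='010' vs F='00': no prefix
  A='010' vs G='011': no prefix
  G='011' vs F='00': no prefix
  G='011' vs A='010': no prefix
No violation found over all pairs.

YES -- this is a valid prefix code. No codeword is a prefix of any other codeword.


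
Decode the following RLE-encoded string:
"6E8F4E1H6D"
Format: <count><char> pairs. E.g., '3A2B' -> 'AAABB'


Expanding each <count><char> pair:
  6E -> 'EEEEEE'
  8F -> 'FFFFFFFF'
  4E -> 'EEEE'
  1H -> 'H'
  6D -> 'DDDDDD'

Decoded = EEEEEEFFFFFFFFEEEEHDDDDDD


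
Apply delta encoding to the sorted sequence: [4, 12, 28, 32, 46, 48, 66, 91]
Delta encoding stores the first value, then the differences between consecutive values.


First value: 4
Deltas:
  12 - 4 = 8
  28 - 12 = 16
  32 - 28 = 4
  46 - 32 = 14
  48 - 46 = 2
  66 - 48 = 18
  91 - 66 = 25


Delta encoded: [4, 8, 16, 4, 14, 2, 18, 25]


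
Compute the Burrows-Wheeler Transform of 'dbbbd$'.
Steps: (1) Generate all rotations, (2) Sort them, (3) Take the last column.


Rotations (sorted):
  0: $dbbbd -> last char: d
  1: bbbd$d -> last char: d
  2: bbd$db -> last char: b
  3: bd$dbb -> last char: b
  4: d$dbbb -> last char: b
  5: dbbbd$ -> last char: $


BWT = ddbbb$


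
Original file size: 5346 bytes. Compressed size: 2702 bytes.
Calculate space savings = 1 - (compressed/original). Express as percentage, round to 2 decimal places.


ratio = compressed/original = 2702/5346 = 0.505425
savings = 1 - ratio = 1 - 0.505425 = 0.494575
as a percentage: 0.494575 * 100 = 49.46%

Space savings = 1 - 2702/5346 = 49.46%


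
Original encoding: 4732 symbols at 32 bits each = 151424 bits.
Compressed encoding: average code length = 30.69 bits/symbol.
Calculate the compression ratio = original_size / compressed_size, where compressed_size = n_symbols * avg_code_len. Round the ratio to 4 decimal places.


original_size = n_symbols * orig_bits = 4732 * 32 = 151424 bits
compressed_size = n_symbols * avg_code_len = 4732 * 30.69 = 145225.08 bits
ratio = original_size / compressed_size = 151424 / 145225.08 = 1.0427

Compression ratio = 1.0427


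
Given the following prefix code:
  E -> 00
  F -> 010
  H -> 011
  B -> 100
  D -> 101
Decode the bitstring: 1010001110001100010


Decoding step by step:
Bits 101 -> D
Bits 00 -> E
Bits 011 -> H
Bits 100 -> B
Bits 011 -> H
Bits 00 -> E
Bits 010 -> F


Decoded message: DEHBHEF


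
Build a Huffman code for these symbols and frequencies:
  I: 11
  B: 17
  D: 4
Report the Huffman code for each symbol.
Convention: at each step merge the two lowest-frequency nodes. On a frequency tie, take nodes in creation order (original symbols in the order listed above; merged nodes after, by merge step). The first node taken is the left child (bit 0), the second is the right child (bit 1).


Huffman tree construction:
Step 1: Merge D(4) + I(11) = 15
Step 2: Merge (D+I)(15) + B(17) = 32
Read each symbol's code off the tree from the root (left child = 0, right child = 1).

Codes:
  I: 01 (length 2)
  B: 1 (length 1)
  D: 00 (length 2)
Average code length: 47/32 = 1.4688 bits/symbol


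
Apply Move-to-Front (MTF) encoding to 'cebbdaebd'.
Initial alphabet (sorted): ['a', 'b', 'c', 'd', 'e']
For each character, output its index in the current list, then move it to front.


MTF encoding:
'c': index 2 in ['a', 'b', 'c', 'd', 'e'] -> ['c', 'a', 'b', 'd', 'e']
'e': index 4 in ['c', 'a', 'b', 'd', 'e'] -> ['e', 'c', 'a', 'b', 'd']
'b': index 3 in ['e', 'c', 'a', 'b', 'd'] -> ['b', 'e', 'c', 'a', 'd']
'b': index 0 in ['b', 'e', 'c', 'a', 'd'] -> ['b', 'e', 'c', 'a', 'd']
'd': index 4 in ['b', 'e', 'c', 'a', 'd'] -> ['d', 'b', 'e', 'c', 'a']
'a': index 4 in ['d', 'b', 'e', 'c', 'a'] -> ['a', 'd', 'b', 'e', 'c']
'e': index 3 in ['a', 'd', 'b', 'e', 'c'] -> ['e', 'a', 'd', 'b', 'c']
'b': index 3 in ['e', 'a', 'd', 'b', 'c'] -> ['b', 'e', 'a', 'd', 'c']
'd': index 3 in ['b', 'e', 'a', 'd', 'c'] -> ['d', 'b', 'e', 'a', 'c']


Output: [2, 4, 3, 0, 4, 4, 3, 3, 3]


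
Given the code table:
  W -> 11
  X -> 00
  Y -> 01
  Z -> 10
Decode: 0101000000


Decoding:
01 -> Y
01 -> Y
00 -> X
00 -> X
00 -> X


Result: YYXXX


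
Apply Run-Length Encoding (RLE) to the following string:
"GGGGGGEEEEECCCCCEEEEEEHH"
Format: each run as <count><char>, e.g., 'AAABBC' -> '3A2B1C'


Scanning runs left to right:
  i=0: run of 'G' x 6 -> '6G'
  i=6: run of 'E' x 5 -> '5E'
  i=11: run of 'C' x 5 -> '5C'
  i=16: run of 'E' x 6 -> '6E'
  i=22: run of 'H' x 2 -> '2H'

RLE = 6G5E5C6E2H


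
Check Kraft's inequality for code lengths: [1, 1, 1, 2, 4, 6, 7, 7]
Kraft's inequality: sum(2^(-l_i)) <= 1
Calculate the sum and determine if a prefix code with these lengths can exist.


Sum = 2^(-1) + 2^(-1) + 2^(-1) + 2^(-2) + 2^(-4) + 2^(-6) + 2^(-7) + 2^(-7)
    = 0.5 + 0.5 + 0.5 + 0.25 + 0.0625 + 0.015625 + 0.0078125 + 0.0078125
    = 236/128 = 1.84375
Since 1.84375 > 1, Kraft's inequality is NOT satisfied.
A prefix code with these lengths CANNOT exist.

Kraft sum = 1.84375. Not satisfied.


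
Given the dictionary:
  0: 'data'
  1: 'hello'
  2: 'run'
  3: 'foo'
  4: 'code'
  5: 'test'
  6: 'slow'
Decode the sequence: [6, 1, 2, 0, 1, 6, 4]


Look up each index in the dictionary:
  6 -> 'slow'
  1 -> 'hello'
  2 -> 'run'
  0 -> 'data'
  1 -> 'hello'
  6 -> 'slow'
  4 -> 'code'

Decoded: "slow hello run data hello slow code"


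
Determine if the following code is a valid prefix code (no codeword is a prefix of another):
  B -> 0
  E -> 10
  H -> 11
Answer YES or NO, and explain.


Checking each pair (does one codeword prefix another?):
  B='0' vs E='10': no prefix
  B='0' vs H='11': no prefix
  E='10' vs B='0': no prefix
  E='10' vs H='11': no prefix
  H='11' vs B='0': no prefix
  H='11' vs E='10': no prefix
No violation found over all pairs.

YES -- this is a valid prefix code. No codeword is a prefix of any other codeword.


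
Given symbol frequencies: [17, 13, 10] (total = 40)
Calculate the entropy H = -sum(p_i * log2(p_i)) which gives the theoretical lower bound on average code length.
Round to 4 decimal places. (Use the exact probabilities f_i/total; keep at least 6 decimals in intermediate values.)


Per-symbol terms -p_i * log2(p_i) with p_i = f_i/40:
  p = 17/40 = 0.425000: log2(p) = -1.234465, -p*log2(p) = 0.524648
  p = 13/40 = 0.325000: log2(p) = -1.621488, -p*log2(p) = 0.526984
  p = 10/40 = 0.250000: log2(p) = -2.000000, -p*log2(p) = 0.500000
H = 0.524648 + 0.526984 + 0.500000 = 1.551632

H = 1.5516 bits/symbol


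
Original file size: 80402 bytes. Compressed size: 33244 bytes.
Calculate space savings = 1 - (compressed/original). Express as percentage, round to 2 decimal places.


ratio = compressed/original = 33244/80402 = 0.413472
savings = 1 - ratio = 1 - 0.413472 = 0.586528
as a percentage: 0.586528 * 100 = 58.65%

Space savings = 1 - 33244/80402 = 58.65%


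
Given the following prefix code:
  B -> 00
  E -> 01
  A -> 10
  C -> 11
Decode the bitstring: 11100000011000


Decoding step by step:
Bits 11 -> C
Bits 10 -> A
Bits 00 -> B
Bits 00 -> B
Bits 01 -> E
Bits 10 -> A
Bits 00 -> B


Decoded message: CABBEAB


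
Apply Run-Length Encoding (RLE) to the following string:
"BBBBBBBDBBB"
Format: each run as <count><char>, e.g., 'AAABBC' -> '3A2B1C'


Scanning runs left to right:
  i=0: run of 'B' x 7 -> '7B'
  i=7: run of 'D' x 1 -> '1D'
  i=8: run of 'B' x 3 -> '3B'

RLE = 7B1D3B


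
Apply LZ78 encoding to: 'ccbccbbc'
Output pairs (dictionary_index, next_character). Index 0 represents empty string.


LZ78 encoding steps:
Dictionary: {0: ''}
Step 1: w='' (idx 0), next='c' -> output (0, 'c'), add 'c' as idx 1
Step 2: w='c' (idx 1), next='b' -> output (1, 'b'), add 'cb' as idx 2
Step 3: w='c' (idx 1), next='c' -> output (1, 'c'), add 'cc' as idx 3
Step 4: w='' (idx 0), next='b' -> output (0, 'b'), add 'b' as idx 4
Step 5: w='b' (idx 4), next='c' -> output (4, 'c'), add 'bc' as idx 5


Encoded: [(0, 'c'), (1, 'b'), (1, 'c'), (0, 'b'), (4, 'c')]


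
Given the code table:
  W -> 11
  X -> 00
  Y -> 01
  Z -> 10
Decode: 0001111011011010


Decoding:
00 -> X
01 -> Y
11 -> W
10 -> Z
11 -> W
01 -> Y
10 -> Z
10 -> Z


Result: XYWZWYZZ


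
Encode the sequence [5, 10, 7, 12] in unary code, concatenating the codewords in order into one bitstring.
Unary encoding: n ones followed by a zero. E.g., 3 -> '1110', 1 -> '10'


Encode each number as n ones followed by a terminating 0:
  5 -> 111110 (6 bits)
  10 -> 11111111110 (11 bits)
  7 -> 11111110 (8 bits)
  12 -> 1111111111110 (13 bits)
Total length = 6 + 11 + 8 + 13 = 38 bits.

Unary([5, 10, 7, 12]) = 11111011111111110111111101111111111110 (38 bits)


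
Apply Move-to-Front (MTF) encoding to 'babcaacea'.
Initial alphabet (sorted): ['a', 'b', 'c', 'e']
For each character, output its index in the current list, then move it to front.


MTF encoding:
'b': index 1 in ['a', 'b', 'c', 'e'] -> ['b', 'a', 'c', 'e']
'a': index 1 in ['b', 'a', 'c', 'e'] -> ['a', 'b', 'c', 'e']
'b': index 1 in ['a', 'b', 'c', 'e'] -> ['b', 'a', 'c', 'e']
'c': index 2 in ['b', 'a', 'c', 'e'] -> ['c', 'b', 'a', 'e']
'a': index 2 in ['c', 'b', 'a', 'e'] -> ['a', 'c', 'b', 'e']
'a': index 0 in ['a', 'c', 'b', 'e'] -> ['a', 'c', 'b', 'e']
'c': index 1 in ['a', 'c', 'b', 'e'] -> ['c', 'a', 'b', 'e']
'e': index 3 in ['c', 'a', 'b', 'e'] -> ['e', 'c', 'a', 'b']
'a': index 2 in ['e', 'c', 'a', 'b'] -> ['a', 'e', 'c', 'b']


Output: [1, 1, 1, 2, 2, 0, 1, 3, 2]


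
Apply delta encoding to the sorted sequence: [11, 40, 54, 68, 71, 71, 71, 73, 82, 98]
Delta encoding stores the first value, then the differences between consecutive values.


First value: 11
Deltas:
  40 - 11 = 29
  54 - 40 = 14
  68 - 54 = 14
  71 - 68 = 3
  71 - 71 = 0
  71 - 71 = 0
  73 - 71 = 2
  82 - 73 = 9
  98 - 82 = 16


Delta encoded: [11, 29, 14, 14, 3, 0, 0, 2, 9, 16]


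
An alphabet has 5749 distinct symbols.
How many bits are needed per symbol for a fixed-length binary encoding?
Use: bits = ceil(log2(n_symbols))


log2(5749) = 12.4891
Bracket: 2^12 = 4096 < 5749 <= 2^13 = 8192
So ceil(log2(5749)) = 13

bits = ceil(log2(5749)) = ceil(12.4891) = 13 bits


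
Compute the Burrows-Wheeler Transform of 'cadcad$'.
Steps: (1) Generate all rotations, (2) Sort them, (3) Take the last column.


Rotations (sorted):
  0: $cadcad -> last char: d
  1: ad$cadc -> last char: c
  2: adcad$c -> last char: c
  3: cad$cad -> last char: d
  4: cadcad$ -> last char: $
  5: d$cadca -> last char: a
  6: dcad$ca -> last char: a


BWT = dccd$aa


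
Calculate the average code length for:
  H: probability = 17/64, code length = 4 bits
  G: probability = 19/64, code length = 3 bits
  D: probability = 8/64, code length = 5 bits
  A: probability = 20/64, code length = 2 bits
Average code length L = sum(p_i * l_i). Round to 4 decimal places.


Weighted contributions p_i * l_i:
  H: (17/64) * 4 = 68/64
  G: (19/64) * 3 = 57/64
  D: (8/64) * 5 = 40/64
  A: (20/64) * 2 = 40/64
Sum = (68 + 57 + 40 + 40)/64 = 205/64

L = 205/64 = 3.2031 bits/symbol


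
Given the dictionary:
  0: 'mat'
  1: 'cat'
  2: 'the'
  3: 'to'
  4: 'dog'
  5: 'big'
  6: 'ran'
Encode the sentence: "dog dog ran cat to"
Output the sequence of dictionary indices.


Look up each word in the dictionary:
  'dog' -> 4
  'dog' -> 4
  'ran' -> 6
  'cat' -> 1
  'to' -> 3

Encoded: [4, 4, 6, 1, 3]


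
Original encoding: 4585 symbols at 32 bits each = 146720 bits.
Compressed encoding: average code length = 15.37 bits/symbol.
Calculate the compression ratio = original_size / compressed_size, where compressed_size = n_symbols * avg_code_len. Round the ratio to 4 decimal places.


original_size = n_symbols * orig_bits = 4585 * 32 = 146720 bits
compressed_size = n_symbols * avg_code_len = 4585 * 15.37 = 70471.45 bits
ratio = original_size / compressed_size = 146720 / 70471.45 = 2.082

Compression ratio = 2.082


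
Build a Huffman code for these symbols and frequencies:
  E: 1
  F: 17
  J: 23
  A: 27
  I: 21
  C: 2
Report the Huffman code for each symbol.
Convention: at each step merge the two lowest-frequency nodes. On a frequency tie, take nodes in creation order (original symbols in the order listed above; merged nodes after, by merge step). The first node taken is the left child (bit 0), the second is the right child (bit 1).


Huffman tree construction:
Step 1: Merge E(1) + C(2) = 3
Step 2: Merge (E+C)(3) + F(17) = 20
Step 3: Merge ((E+C)+F)(20) + I(21) = 41
Step 4: Merge J(23) + A(27) = 50
Step 5: Merge (((E+C)+F)+I)(41) + (J+A)(50) = 91
Read each symbol's code off the tree from the root (left child = 0, right child = 1).

Codes:
  E: 0000 (length 4)
  F: 001 (length 3)
  J: 10 (length 2)
  A: 11 (length 2)
  I: 01 (length 2)
  C: 0001 (length 4)
Average code length: 205/91 = 2.2527 bits/symbol


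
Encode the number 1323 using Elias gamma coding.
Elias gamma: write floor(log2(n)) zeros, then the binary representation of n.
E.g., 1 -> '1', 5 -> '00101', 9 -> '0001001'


num_bits = floor(log2(1323)) + 1 = 11
leading_zeros = num_bits - 1 = 10
binary(1323) = 10100101011

Elias gamma(1323) = '0000000000' + '10100101011' = 000000000010100101011 (21 bits)


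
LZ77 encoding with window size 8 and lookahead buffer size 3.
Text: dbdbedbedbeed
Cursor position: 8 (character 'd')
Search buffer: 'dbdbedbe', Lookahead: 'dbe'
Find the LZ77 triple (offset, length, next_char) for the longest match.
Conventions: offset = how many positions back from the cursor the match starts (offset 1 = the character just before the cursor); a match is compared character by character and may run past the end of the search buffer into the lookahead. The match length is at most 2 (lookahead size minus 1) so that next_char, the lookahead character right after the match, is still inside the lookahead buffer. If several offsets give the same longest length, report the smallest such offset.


Try each offset into the search buffer:
  offset=1 (pos 7, char 'e'): match length 0
  offset=2 (pos 6, char 'b'): match length 0
  offset=3 (pos 5, char 'd'): match length 2
  offset=4 (pos 4, char 'e'): match length 0
  offset=5 (pos 3, char 'b'): match length 0
  offset=6 (pos 2, char 'd'): match length 2
  offset=7 (pos 1, char 'b'): match length 0
  offset=8 (pos 0, char 'd'): match length 2
Longest match has length 2, found at offsets 3, 6, 8; take the smallest, offset 3.
next_char = character at position 8 + 2 = 10 -> 'e'

Best match: offset=3, length=2 (matching 'db' starting at position 5)
LZ77 triple: (3, 2, 'e')
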